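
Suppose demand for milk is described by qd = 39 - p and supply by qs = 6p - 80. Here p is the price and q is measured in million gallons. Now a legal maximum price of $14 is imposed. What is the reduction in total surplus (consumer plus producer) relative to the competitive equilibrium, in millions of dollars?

In a free market, 39 - p = 6p - 80 gives the equilibrium p* = 17, q* = 22.
The ceiling of 14 is below the equilibrium price 17, so it binds.
At p = 14: qd = 39 - 14 = 25 and qs = 6·14 - 80 = 4.
Quantity traded falls to 4. At q = 4 the demand price is 39 - 4 = 35 and the supply price is (80 + 4)/6 = 14.
Deadweight loss = ½ · (35 - 14) · (22 - 4) = ½ · 21 · 18 = 189.

189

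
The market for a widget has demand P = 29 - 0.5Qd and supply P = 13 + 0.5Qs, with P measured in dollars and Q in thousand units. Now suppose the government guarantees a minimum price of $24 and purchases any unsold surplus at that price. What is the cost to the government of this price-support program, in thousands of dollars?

Rearranging demand gives Qd = 58 - 2P; rearranging supply gives Qs = 2P - 26. Without the control the market clears where 58 - 2P = 2P - 26, i.e. P* = 21 and Q* = 16.
Since 24 > 21, the floor is binding.
At P = 24: Qd = 58 - 2·24 = 10 and Qs = 2·24 - 26 = 22.
Surplus = Qs - Qd = 12.
Government expenditure = surplus × support price = 12 × 24 = 288.

288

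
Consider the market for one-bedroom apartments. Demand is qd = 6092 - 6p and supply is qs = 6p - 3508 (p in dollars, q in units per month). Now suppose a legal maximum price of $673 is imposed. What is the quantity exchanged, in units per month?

Without the control the market clears where 6092 - 6p = 6p - 3508, i.e. p* = 800 and q* = 1292.
Since 673 < 800, the ceiling is binding.
At p = 673: qd = 6092 - 6·673 = 2054 and qs = 6·673 - 3508 = 530.
The quantity actually transacted is the short side, supply: 530.

530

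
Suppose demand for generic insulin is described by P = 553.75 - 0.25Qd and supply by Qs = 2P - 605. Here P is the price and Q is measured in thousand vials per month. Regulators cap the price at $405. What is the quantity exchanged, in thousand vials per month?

Rearranging demand gives Qd = 2215 - 4P. Without the control the market clears where 2215 - 4P = 2P - 605, i.e. P* = 470 and Q* = 335.
The ceiling of 405 is below the equilibrium price 470, so it binds.
At P = 405: Qd = 2215 - 4·405 = 595 and Qs = 2·405 - 605 = 205.
The quantity actually transacted is the short side, supply: 205.

205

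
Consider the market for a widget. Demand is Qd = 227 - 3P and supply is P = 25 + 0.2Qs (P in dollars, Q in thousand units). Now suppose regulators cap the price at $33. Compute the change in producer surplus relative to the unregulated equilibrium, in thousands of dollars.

-742.5

Rearranging supply gives Qs = 5P - 125. Equilibrium: 227 - 3P = 5P - 125, so 352 = 8P and P* = 44, Q* = 95.
Since 33 < 44, the ceiling is binding.
At P = 33: Qd = 227 - 3·33 = 128 and Qs = 5·33 - 125 = 40.
Producer surplus without the control is ½ · (44 - 25) · 95 = 902.5.
With the ceiling, producers sell 40 units at 33, so PS = ½ · (33 - 25) · 40 = 160.
Change in producer surplus = 160 - 902.5 = -742.5.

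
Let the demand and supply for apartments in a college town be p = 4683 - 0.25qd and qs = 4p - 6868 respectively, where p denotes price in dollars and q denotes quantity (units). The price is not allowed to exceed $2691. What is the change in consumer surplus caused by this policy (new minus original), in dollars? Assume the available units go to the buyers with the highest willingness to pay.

1464902

Rearranging demand gives qd = 18732 - 4p. In a free market, 18732 - 4p = 4p - 6868 gives the equilibrium p* = 3200, q* = 5932.
Because the ceiling (2691) lies below the market-clearing price, it is binding.
At p = 2691: qd = 18732 - 4·2691 = 7968 and qs = 4·2691 - 6868 = 3896.
Consumer surplus without the control is ½ · (4683 - 3200) · 5932 = 4398578.
With the ceiling, 3896 units are sold at 2691 (assume they go to the highest-value buyers). The demand price at q = 3896 is 3709, so CS = ½ · [(4683 - 2691) + (3709 - 2691)] · 3896 = 5863480.
Change in consumer surplus = 5863480 - 4398578 = 1464902.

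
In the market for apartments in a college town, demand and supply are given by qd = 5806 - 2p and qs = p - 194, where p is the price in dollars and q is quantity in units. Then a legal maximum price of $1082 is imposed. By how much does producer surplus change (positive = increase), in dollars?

-1236546

Setting quantity demanded equal to quantity supplied, 5806 - 2p = p - 194, gives p* = 2000 and q* = 1806.
Because the ceiling (1082) lies below the market-clearing price, it is binding.
At p = 1082: qd = 5806 - 2·1082 = 3642 and qs = 1082 - 194 = 888.
Producer surplus without the control is ½ · (2000 - 194) · 1806 = 1630818.
With the ceiling, producers sell 888 units at 1082, so PS = ½ · (1082 - 194) · 888 = 394272.
Change in producer surplus = 394272 - 1630818 = -1236546.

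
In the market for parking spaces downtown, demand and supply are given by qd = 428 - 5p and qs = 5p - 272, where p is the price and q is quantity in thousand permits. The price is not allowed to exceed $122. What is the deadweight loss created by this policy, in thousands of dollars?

Setting quantity demanded equal to quantity supplied, 428 - 5p = 5p - 272, gives p* = 70 and q* = 78.
Since 122 is above p* = 70, the ceiling does not bind and the free-market outcome prevails.
Since the control does not bind, no trades are prevented and deadweight loss is zero.

0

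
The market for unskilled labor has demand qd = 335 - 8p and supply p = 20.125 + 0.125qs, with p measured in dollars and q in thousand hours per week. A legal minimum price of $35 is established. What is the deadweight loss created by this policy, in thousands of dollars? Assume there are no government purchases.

128

Rearranging supply gives qs = 8p - 161. Setting quantity demanded equal to quantity supplied, 335 - 8p = 8p - 161, gives p* = 31 and q* = 87.
Since 35 > 31, the floor is binding.
At p = 35: qd = 335 - 8·35 = 55 and qs = 8·35 - 161 = 119.
Quantity traded falls to 55. At q = 55 the demand price is (335 - 55)/8 = 35 and the supply price is (161 + 55)/8 = 27.
Deadweight loss = ½ · (35 - 27) · (87 - 55) = ½ · 8 · 32 = 128.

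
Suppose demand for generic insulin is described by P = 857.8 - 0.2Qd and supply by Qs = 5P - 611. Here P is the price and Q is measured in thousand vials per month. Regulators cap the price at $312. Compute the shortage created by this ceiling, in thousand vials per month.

1780

Rearranging demand gives Qd = 4289 - 5P. Equilibrium: 4289 - 5P = 5P - 611, so 4900 = 10P and P* = 490, Q* = 1839.
Because the ceiling (312) lies below the market-clearing price, it is binding.
At P = 312: Qd = 4289 - 5·312 = 2729 and Qs = 5·312 - 611 = 949.
Shortage = Qd - Qs = 2729 - 949 = 1780.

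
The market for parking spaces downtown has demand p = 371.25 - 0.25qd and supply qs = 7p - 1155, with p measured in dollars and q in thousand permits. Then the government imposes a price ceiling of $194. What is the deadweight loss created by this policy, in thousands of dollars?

20366.5

Rearranging demand gives qd = 1485 - 4p. Equilibrium: 1485 - 4p = 7p - 1155, so 2640 = 11p and p* = 240, q* = 525.
The ceiling of 194 is below the equilibrium price 240, so it binds.
At p = 194: qd = 1485 - 4·194 = 709 and qs = 7·194 - 1155 = 203.
Quantity traded falls to 203. At q = 203 the demand price is (1485 - 203)/4 = 320.5 and the supply price is (1155 + 203)/7 = 194.
Deadweight loss = ½ · (320.5 - 194) · (525 - 203) = ½ · 126.5 · 322 = 20366.5.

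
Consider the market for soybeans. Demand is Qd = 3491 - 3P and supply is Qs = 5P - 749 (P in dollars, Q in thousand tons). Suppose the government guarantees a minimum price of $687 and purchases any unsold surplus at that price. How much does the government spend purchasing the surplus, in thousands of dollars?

Without the control the market clears where 3491 - 3P = 5P - 749, i.e. P* = 530 and Q* = 1901.
Since 687 > 530, the floor is binding.
At P = 687: Qd = 3491 - 3·687 = 1430 and Qs = 5·687 - 749 = 2686.
Surplus = Qs - Qd = 1256.
Government expenditure = surplus × support price = 1256 × 687 = 862872.

862872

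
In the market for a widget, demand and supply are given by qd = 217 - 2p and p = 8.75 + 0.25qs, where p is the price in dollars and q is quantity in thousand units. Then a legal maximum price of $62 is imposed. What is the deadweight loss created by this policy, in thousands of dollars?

Rearranging supply gives qs = 4p - 35. Equilibrium: 217 - 2p = 4p - 35, so 252 = 6p and p* = 42, q* = 133.
Since 62 is above p* = 42, the ceiling does not bind and the free-market outcome prevails.
Since the control does not bind, no trades are prevented and deadweight loss is zero.

0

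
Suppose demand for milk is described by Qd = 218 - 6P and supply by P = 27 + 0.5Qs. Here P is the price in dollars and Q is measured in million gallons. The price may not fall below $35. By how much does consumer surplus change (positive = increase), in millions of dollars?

-11

Rearranging supply gives Qs = 2P - 54. Without the control the market clears where 218 - 6P = 2P - 54, i.e. P* = 34 and Q* = 14.
Since 35 > 34, the floor is binding.
At P = 35: Qd = 218 - 6·35 = 8 and Qs = 2·35 - 54 = 16.
Consumer surplus without the control is ½ · (109/3 - 34) · 14 = 49/3.
With the floor, consumers buy 8 units at 35, so CS = ½ · (109/3 - 35) · 8 = 16/3.
Change in consumer surplus = 16/3 - 49/3 = -11.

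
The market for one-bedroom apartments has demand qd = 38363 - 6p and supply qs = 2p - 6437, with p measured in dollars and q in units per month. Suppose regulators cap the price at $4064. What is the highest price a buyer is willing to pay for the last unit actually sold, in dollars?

6112

Equilibrium: 38363 - 6p = 2p - 6437, so 44800 = 8p and p* = 5600, q* = 4763.
Since 4064 < 5600, the ceiling is binding.
At p = 4064: qd = 38363 - 6·4064 = 13979 and qs = 2·4064 - 6437 = 1691.
Only 1691 units reach the market. On the demand curve, the marginal buyer's willingness to pay at q = 1691 is (38363 - 1691)/6 = 6112.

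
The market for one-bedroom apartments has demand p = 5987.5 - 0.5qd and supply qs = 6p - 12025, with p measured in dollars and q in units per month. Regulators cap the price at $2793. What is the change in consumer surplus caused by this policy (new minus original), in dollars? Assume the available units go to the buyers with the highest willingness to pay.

Rearranging demand gives qd = 11975 - 2p. Setting quantity demanded equal to quantity supplied, 11975 - 2p = 6p - 12025, gives p* = 3000 and q* = 5975.
Since 2793 < 3000, the ceiling is binding.
At p = 2793: qd = 11975 - 2·2793 = 6389 and qs = 6·2793 - 12025 = 4733.
Consumer surplus without the control is ½ · (5987.5 - 3000) · 5975 = 8925156.25.
With the ceiling, 4733 units are sold at 2793 (assume they go to the highest-value buyers). The demand price at q = 4733 is 3621, so CS = ½ · [(5987.5 - 2793) + (3621 - 2793)] · 4733 = 9519246.25.
Change in consumer surplus = 9519246.25 - 8925156.25 = 594090.

594090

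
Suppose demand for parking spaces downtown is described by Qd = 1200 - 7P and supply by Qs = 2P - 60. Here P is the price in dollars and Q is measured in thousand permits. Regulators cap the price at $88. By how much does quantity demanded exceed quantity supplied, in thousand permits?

Setting quantity demanded equal to quantity supplied, 1200 - 7P = 2P - 60, gives P* = 140 and Q* = 220.
The ceiling of 88 is below the equilibrium price 140, so it binds.
At P = 88: Qd = 1200 - 7·88 = 584 and Qs = 2·88 - 60 = 116.
Shortage = Qd - Qs = 584 - 116 = 468.

468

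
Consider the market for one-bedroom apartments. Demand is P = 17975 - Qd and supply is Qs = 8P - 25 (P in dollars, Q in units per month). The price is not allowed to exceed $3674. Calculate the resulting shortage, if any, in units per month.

Rearranging demand gives Qd = 17975 - P. In a free market, 17975 - P = 8P - 25 gives the equilibrium P* = 2000, Q* = 15975.
The ceiling of 3674 is above the equilibrium price 2000, so it is not binding; the market clears at P* = 2000, Q* = 15975.
Since the control does not bind, there is no shortage.

0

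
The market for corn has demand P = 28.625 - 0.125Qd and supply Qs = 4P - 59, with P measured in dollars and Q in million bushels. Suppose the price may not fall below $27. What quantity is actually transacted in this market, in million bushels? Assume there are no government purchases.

13

Rearranging demand gives Qd = 229 - 8P. In a free market, 229 - 8P = 4P - 59 gives the equilibrium P* = 24, Q* = 37.
Since 27 > 24, the floor is binding.
At P = 27: Qd = 229 - 8·27 = 13 and Qs = 4·27 - 59 = 49.
The quantity actually transacted is the short side, demand: 13.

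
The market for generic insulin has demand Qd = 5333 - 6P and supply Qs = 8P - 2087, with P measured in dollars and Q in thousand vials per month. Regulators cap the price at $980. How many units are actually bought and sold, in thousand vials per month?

Equilibrium: 5333 - 6P = 8P - 2087, so 7420 = 14P and P* = 530, Q* = 2153.
Since 980 is above P* = 530, the ceiling does not bind and the free-market outcome prevails.

2153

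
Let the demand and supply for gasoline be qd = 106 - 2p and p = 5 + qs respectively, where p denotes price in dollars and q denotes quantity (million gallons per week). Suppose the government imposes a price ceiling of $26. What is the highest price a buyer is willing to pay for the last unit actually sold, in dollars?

Rearranging supply gives qs = p - 5. Equilibrium: 106 - 2p = p - 5, so 111 = 3p and p* = 37, q* = 32.
Because the ceiling (26) lies below the market-clearing price, it is binding.
At p = 26: qd = 106 - 2·26 = 54 and qs = 26 - 5 = 21.
Only 21 units reach the market. On the demand curve, the marginal buyer's willingness to pay at q = 21 is (106 - 21)/2 = 42.5.

42.5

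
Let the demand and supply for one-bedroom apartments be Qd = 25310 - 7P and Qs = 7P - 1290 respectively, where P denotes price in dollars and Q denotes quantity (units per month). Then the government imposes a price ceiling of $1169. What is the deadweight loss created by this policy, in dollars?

3740527

In a free market, 25310 - 7P = 7P - 1290 gives the equilibrium P* = 1900, Q* = 12010.
The ceiling of 1169 is below the equilibrium price 1900, so it binds.
At P = 1169: Qd = 25310 - 7·1169 = 17127 and Qs = 7·1169 - 1290 = 6893.
Quantity traded falls to 6893. At Q = 6893 the demand price is (25310 - 6893)/7 = 2631 and the supply price is (1290 + 6893)/7 = 1169.
Deadweight loss = ½ · (2631 - 1169) · (12010 - 6893) = ½ · 1462 · 5117 = 3740527.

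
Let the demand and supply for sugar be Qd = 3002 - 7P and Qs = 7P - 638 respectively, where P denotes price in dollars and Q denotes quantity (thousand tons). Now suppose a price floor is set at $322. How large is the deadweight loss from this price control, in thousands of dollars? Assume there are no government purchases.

In a free market, 3002 - 7P = 7P - 638 gives the equilibrium P* = 260, Q* = 1182.
Since 322 > 260, the floor is binding.
At P = 322: Qd = 3002 - 7·322 = 748 and Qs = 7·322 - 638 = 1616.
Quantity traded falls to 748. At Q = 748 the demand price is (3002 - 748)/7 = 322 and the supply price is (638 + 748)/7 = 198.
Deadweight loss = ½ · (322 - 198) · (1182 - 748) = ½ · 124 · 434 = 26908.

26908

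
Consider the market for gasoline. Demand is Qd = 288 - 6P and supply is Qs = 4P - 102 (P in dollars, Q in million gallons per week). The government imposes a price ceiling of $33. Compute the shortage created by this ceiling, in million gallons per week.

60

Without the control the market clears where 288 - 6P = 4P - 102, i.e. P* = 39 and Q* = 54.
Because the ceiling (33) lies below the market-clearing price, it is binding.
At P = 33: Qd = 288 - 6·33 = 90 and Qs = 4·33 - 102 = 30.
Shortage = Qd - Qs = 90 - 30 = 60.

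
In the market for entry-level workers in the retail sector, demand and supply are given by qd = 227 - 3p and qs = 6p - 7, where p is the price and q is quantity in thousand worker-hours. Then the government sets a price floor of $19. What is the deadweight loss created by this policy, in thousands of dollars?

In a free market, 227 - 3p = 6p - 7 gives the equilibrium p* = 26, q* = 149.
The floor of 19 is below the equilibrium price 26, so it is not binding; the market clears at p* = 26, q* = 149.
Since the control does not bind, no trades are prevented and deadweight loss is zero.

0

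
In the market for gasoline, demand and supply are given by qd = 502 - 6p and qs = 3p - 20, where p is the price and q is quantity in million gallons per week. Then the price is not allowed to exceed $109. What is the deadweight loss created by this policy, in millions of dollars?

In a free market, 502 - 6p = 3p - 20 gives the equilibrium p* = 58, q* = 154.
Since 109 is above p* = 58, the ceiling does not bind and the free-market outcome prevails.
Since the control does not bind, no trades are prevented and deadweight loss is zero.

0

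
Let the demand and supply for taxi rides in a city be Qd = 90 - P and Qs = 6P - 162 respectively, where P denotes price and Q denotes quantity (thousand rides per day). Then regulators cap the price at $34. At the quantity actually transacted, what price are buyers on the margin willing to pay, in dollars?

48

Without the control the market clears where 90 - P = 6P - 162, i.e. P* = 36 and Q* = 54.
Since 34 < 36, the ceiling is binding.
At P = 34: Qd = 90 - 34 = 56 and Qs = 6·34 - 162 = 42.
Only 42 units reach the market. On the demand curve, the marginal buyer's willingness to pay at Q = 42 is (90 - 42) = 48.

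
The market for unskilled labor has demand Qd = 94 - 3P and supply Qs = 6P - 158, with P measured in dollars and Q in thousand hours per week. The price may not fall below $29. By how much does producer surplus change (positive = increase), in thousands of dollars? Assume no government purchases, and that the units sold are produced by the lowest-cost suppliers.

6.25

In a free market, 94 - 3P = 6P - 158 gives the equilibrium P* = 28, Q* = 10.
Since 29 > 28, the floor is binding.
At P = 29: Qd = 94 - 3·29 = 7 and Qs = 6·29 - 158 = 16.
Producer surplus without the control is ½ · (28 - 79/3) · 10 = 25/3.
With the floor, 7 units are sold at 29. The supply price at Q = 7 is 27.5, so PS = ½ · [(29 - 79/3) + (29 - 27.5)] · 7 = 175/12.
Change in producer surplus = 175/12 - 25/3 = 6.25.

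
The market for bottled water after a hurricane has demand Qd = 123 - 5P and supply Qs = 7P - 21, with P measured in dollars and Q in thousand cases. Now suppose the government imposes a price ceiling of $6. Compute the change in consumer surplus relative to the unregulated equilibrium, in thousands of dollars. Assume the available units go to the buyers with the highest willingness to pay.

-50.4

Setting quantity demanded equal to quantity supplied, 123 - 5P = 7P - 21, gives P* = 12 and Q* = 63.
The ceiling of 6 is below the equilibrium price 12, so it binds.
At P = 6: Qd = 123 - 5·6 = 93 and Qs = 7·6 - 21 = 21.
Consumer surplus without the control is ½ · (24.6 - 12) · 63 = 396.9.
With the ceiling, 21 units are sold at 6 (assume they go to the highest-value buyers). The demand price at Q = 21 is 20.4, so CS = ½ · [(24.6 - 6) + (20.4 - 6)] · 21 = 346.5.
Change in consumer surplus = 346.5 - 396.9 = -50.4.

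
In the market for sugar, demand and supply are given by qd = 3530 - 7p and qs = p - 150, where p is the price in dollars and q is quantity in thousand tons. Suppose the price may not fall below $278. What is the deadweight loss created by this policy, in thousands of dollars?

Equilibrium: 3530 - 7p = p - 150, so 3680 = 8p and p* = 460, q* = 310.
Since 278 is below p* = 460, the floor does not bind and the free-market outcome prevails.
Since the control does not bind, no trades are prevented and deadweight loss is zero.

0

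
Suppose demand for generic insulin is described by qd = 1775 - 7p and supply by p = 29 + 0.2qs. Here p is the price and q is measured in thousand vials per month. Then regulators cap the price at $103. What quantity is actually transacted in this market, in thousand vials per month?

370

Rearranging supply gives qs = 5p - 145. Equilibrium: 1775 - 7p = 5p - 145, so 1920 = 12p and p* = 160, q* = 655.
Because the ceiling (103) lies below the market-clearing price, it is binding.
At p = 103: qd = 1775 - 7·103 = 1054 and qs = 5·103 - 145 = 370.
The quantity actually transacted is the short side, supply: 370.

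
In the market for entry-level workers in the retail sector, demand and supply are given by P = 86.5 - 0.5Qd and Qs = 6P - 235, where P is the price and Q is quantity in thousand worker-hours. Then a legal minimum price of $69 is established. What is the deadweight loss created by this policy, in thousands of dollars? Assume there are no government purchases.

432

Rearranging demand gives Qd = 173 - 2P. In a free market, 173 - 2P = 6P - 235 gives the equilibrium P* = 51, Q* = 71.
Because the floor (69) lies above the market-clearing price, it is binding.
At P = 69: Qd = 173 - 2·69 = 35 and Qs = 6·69 - 235 = 179.
Quantity traded falls to 35. At Q = 35 the demand price is (173 - 35)/2 = 69 and the supply price is (235 + 35)/6 = 45.
Deadweight loss = ½ · (69 - 45) · (71 - 35) = ½ · 24 · 36 = 432.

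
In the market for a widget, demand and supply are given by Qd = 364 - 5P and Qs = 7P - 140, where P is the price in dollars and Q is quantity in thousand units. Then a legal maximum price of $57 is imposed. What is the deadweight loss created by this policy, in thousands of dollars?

Equilibrium: 364 - 5P = 7P - 140, so 504 = 12P and P* = 42, Q* = 154.
The ceiling of 57 is above the equilibrium price 42, so it is not binding; the market clears at P* = 42, Q* = 154.
Since the control does not bind, no trades are prevented and deadweight loss is zero.

0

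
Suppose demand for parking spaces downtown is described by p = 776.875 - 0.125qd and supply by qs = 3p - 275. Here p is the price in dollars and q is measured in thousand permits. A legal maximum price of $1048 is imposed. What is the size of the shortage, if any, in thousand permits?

Rearranging demand gives qd = 6215 - 8p. Setting quantity demanded equal to quantity supplied, 6215 - 8p = 3p - 275, gives p* = 590 and q* = 1495.
Since 1048 is above p* = 590, the ceiling does not bind and the free-market outcome prevails.
Since the control does not bind, there is no shortage.

0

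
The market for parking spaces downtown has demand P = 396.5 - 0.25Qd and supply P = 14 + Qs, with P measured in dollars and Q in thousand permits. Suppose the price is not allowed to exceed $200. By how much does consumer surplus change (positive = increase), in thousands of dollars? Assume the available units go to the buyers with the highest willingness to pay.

20520

Rearranging demand gives Qd = 1586 - 4P; rearranging supply gives Qs = P - 14. In a free market, 1586 - 4P = P - 14 gives the equilibrium P* = 320, Q* = 306.
Because the ceiling (200) lies below the market-clearing price, it is binding.
At P = 200: Qd = 1586 - 4·200 = 786 and Qs = 200 - 14 = 186.
Consumer surplus without the control is ½ · (396.5 - 320) · 306 = 11704.5.
With the ceiling, 186 units are sold at 200 (assume they go to the highest-value buyers). The demand price at Q = 186 is 350, so CS = ½ · [(396.5 - 200) + (350 - 200)] · 186 = 32224.5.
Change in consumer surplus = 32224.5 - 11704.5 = 20520.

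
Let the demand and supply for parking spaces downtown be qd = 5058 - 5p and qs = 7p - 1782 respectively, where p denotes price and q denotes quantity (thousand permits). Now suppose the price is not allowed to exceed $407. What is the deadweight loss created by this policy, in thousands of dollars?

Without the control the market clears where 5058 - 5p = 7p - 1782, i.e. p* = 570 and q* = 2208.
Because the ceiling (407) lies below the market-clearing price, it is binding.
At p = 407: qd = 5058 - 5·407 = 3023 and qs = 7·407 - 1782 = 1067.
Quantity traded falls to 1067. At q = 1067 the demand price is (5058 - 1067)/5 = 798.2 and the supply price is (1782 + 1067)/7 = 407.
Deadweight loss = ½ · (798.2 - 407) · (2208 - 1067) = ½ · 391.2 · 1141 = 223179.6.

223179.6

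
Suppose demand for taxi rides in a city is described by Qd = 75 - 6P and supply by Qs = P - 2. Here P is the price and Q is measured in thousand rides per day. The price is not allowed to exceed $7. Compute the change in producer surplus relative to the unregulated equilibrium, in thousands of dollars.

Without the control the market clears where 75 - 6P = P - 2, i.e. P* = 11 and Q* = 9.
Because the ceiling (7) lies below the market-clearing price, it is binding.
At P = 7: Qd = 75 - 6·7 = 33 and Qs = 7 - 2 = 5.
Producer surplus without the control is ½ · (11 - 2) · 9 = 40.5.
With the ceiling, producers sell 5 units at 7, so PS = ½ · (7 - 2) · 5 = 12.5.
Change in producer surplus = 12.5 - 40.5 = -28.

-28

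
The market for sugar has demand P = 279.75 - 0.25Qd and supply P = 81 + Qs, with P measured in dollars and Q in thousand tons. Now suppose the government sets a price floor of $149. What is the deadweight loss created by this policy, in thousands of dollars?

0

Rearranging demand gives Qd = 1119 - 4P; rearranging supply gives Qs = P - 81. Equilibrium: 1119 - 4P = P - 81, so 1200 = 5P and P* = 240, Q* = 159.
The floor of 149 is below the equilibrium price 240, so it is not binding; the market clears at P* = 240, Q* = 159.
Since the control does not bind, no trades are prevented and deadweight loss is zero.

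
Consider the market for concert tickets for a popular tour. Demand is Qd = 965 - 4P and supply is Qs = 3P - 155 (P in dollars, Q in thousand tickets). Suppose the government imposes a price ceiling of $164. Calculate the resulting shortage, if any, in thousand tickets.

0

Without the control the market clears where 965 - 4P = 3P - 155, i.e. P* = 160 and Q* = 325.
The ceiling of 164 is above the equilibrium price 160, so it is not binding; the market clears at P* = 160, Q* = 325.
Since the control does not bind, there is no shortage.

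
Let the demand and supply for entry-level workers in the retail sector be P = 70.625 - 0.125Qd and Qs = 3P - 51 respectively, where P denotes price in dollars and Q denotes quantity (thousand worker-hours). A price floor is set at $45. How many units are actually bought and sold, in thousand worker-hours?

117

Rearranging demand gives Qd = 565 - 8P. Without the control the market clears where 565 - 8P = 3P - 51, i.e. P* = 56 and Q* = 117.
The floor of 45 is below the equilibrium price 56, so it is not binding; the market clears at P* = 56, Q* = 117.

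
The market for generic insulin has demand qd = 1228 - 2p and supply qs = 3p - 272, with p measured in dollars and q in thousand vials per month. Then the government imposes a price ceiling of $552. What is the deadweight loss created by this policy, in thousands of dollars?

0

Equilibrium: 1228 - 2p = 3p - 272, so 1500 = 5p and p* = 300, q* = 628.
The ceiling of 552 is above the equilibrium price 300, so it is not binding; the market clears at p* = 300, q* = 628.
Since the control does not bind, no trades are prevented and deadweight loss is zero.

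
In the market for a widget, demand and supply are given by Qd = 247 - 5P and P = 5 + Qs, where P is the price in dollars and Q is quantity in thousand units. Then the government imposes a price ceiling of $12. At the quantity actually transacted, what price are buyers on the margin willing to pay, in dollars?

48

Rearranging supply gives Qs = P - 5. Setting quantity demanded equal to quantity supplied, 247 - 5P = P - 5, gives P* = 42 and Q* = 37.
Since 12 < 42, the ceiling is binding.
At P = 12: Qd = 247 - 5·12 = 187 and Qs = 12 - 5 = 7.
Only 7 units reach the market. On the demand curve, the marginal buyer's willingness to pay at Q = 7 is (247 - 7)/5 = 48.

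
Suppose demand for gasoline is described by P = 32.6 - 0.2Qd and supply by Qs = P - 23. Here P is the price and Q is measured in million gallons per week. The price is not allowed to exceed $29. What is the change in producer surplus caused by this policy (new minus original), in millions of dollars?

-14

Rearranging demand gives Qd = 163 - 5P. Setting quantity demanded equal to quantity supplied, 163 - 5P = P - 23, gives P* = 31 and Q* = 8.
Because the ceiling (29) lies below the market-clearing price, it is binding.
At P = 29: Qd = 163 - 5·29 = 18 and Qs = 29 - 23 = 6.
Producer surplus without the control is ½ · (31 - 23) · 8 = 32.
With the ceiling, producers sell 6 units at 29, so PS = ½ · (29 - 23) · 6 = 18.
Change in producer surplus = 18 - 32 = -14.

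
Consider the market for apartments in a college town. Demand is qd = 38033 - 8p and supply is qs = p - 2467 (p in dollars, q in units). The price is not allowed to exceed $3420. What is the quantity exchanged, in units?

Without the control the market clears where 38033 - 8p = p - 2467, i.e. p* = 4500 and q* = 2033.
The ceiling of 3420 is below the equilibrium price 4500, so it binds.
At p = 3420: qd = 38033 - 8·3420 = 10673 and qs = 3420 - 2467 = 953.
The quantity actually transacted is the short side, supply: 953.

953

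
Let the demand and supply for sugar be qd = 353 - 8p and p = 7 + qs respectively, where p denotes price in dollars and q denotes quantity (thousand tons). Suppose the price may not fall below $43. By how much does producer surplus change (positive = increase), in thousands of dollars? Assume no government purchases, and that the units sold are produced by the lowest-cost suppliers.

-261

Rearranging supply gives qs = p - 7. In a free market, 353 - 8p = p - 7 gives the equilibrium p* = 40, q* = 33.
The floor of 43 is above the equilibrium price 40, so it binds.
At p = 43: qd = 353 - 8·43 = 9 and qs = 43 - 7 = 36.
Producer surplus without the control is ½ · (40 - 7) · 33 = 544.5.
With the floor, 9 units are sold at 43. The supply price at q = 9 is 16, so PS = ½ · [(43 - 7) + (43 - 16)] · 9 = 283.5.
Change in producer surplus = 283.5 - 544.5 = -261.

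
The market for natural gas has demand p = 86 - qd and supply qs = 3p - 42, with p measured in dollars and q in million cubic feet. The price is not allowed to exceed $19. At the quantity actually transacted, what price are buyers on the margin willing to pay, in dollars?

71

Rearranging demand gives qd = 86 - p. Without the control the market clears where 86 - p = 3p - 42, i.e. p* = 32 and q* = 54.
The ceiling of 19 is below the equilibrium price 32, so it binds.
At p = 19: qd = 86 - 19 = 67 and qs = 3·19 - 42 = 15.
Only 15 units reach the market. On the demand curve, the marginal buyer's willingness to pay at q = 15 is (86 - 15) = 71.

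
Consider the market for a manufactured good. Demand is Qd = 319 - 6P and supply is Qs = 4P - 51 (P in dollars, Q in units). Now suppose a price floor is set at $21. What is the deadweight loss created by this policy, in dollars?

0

Without the control the market clears where 319 - 6P = 4P - 51, i.e. P* = 37 and Q* = 97.
Since 21 is below P* = 37, the floor does not bind and the free-market outcome prevails.
Since the control does not bind, no trades are prevented and deadweight loss is zero.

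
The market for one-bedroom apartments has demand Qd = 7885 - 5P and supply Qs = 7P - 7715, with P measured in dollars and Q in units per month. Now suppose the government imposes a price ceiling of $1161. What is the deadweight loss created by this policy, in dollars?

Equilibrium: 7885 - 5P = 7P - 7715, so 15600 = 12P and P* = 1300, Q* = 1385.
Since 1161 < 1300, the ceiling is binding.
At P = 1161: Qd = 7885 - 5·1161 = 2080 and Qs = 7·1161 - 7715 = 412.
Quantity traded falls to 412. At Q = 412 the demand price is (7885 - 412)/5 = 1494.6 and the supply price is (7715 + 412)/7 = 1161.
Deadweight loss = ½ · (1494.6 - 1161) · (1385 - 412) = ½ · 333.6 · 973 = 162296.4.

162296.4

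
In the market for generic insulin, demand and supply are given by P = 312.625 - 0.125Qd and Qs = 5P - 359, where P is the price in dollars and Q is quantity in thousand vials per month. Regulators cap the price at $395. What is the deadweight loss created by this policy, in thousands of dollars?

0

Rearranging demand gives Qd = 2501 - 8P. Equilibrium: 2501 - 8P = 5P - 359, so 2860 = 13P and P* = 220, Q* = 741.
The ceiling of 395 is above the equilibrium price 220, so it is not binding; the market clears at P* = 220, Q* = 741.
Since the control does not bind, no trades are prevented and deadweight loss is zero.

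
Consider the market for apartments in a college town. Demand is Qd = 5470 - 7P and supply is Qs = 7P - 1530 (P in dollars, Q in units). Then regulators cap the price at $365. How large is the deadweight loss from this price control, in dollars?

127575

In a free market, 5470 - 7P = 7P - 1530 gives the equilibrium P* = 500, Q* = 1970.
The ceiling of 365 is below the equilibrium price 500, so it binds.
At P = 365: Qd = 5470 - 7·365 = 2915 and Qs = 7·365 - 1530 = 1025.
Quantity traded falls to 1025. At Q = 1025 the demand price is (5470 - 1025)/7 = 635 and the supply price is (1530 + 1025)/7 = 365.
Deadweight loss = ½ · (635 - 365) · (1970 - 1025) = ½ · 270 · 945 = 127575.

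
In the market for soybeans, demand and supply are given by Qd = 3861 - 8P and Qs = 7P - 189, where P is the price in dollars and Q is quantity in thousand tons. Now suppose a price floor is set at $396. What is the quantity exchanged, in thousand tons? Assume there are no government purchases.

693

Without the control the market clears where 3861 - 8P = 7P - 189, i.e. P* = 270 and Q* = 1701.
Since 396 > 270, the floor is binding.
At P = 396: Qd = 3861 - 8·396 = 693 and Qs = 7·396 - 189 = 2583.
The quantity actually transacted is the short side, demand: 693.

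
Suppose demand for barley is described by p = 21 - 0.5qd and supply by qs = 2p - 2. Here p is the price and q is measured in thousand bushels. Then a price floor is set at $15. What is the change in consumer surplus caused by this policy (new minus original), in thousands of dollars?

Rearranging demand gives qd = 42 - 2p. In a free market, 42 - 2p = 2p - 2 gives the equilibrium p* = 11, q* = 20.
The floor of 15 is above the equilibrium price 11, so it binds.
At p = 15: qd = 42 - 2·15 = 12 and qs = 2·15 - 2 = 28.
Consumer surplus without the control is ½ · (21 - 11) · 20 = 100.
With the floor, consumers buy 12 units at 15, so CS = ½ · (21 - 15) · 12 = 36.
Change in consumer surplus = 36 - 100 = -64.

-64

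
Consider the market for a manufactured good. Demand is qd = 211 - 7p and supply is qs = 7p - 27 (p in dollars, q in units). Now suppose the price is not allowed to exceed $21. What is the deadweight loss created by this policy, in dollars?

In a free market, 211 - 7p = 7p - 27 gives the equilibrium p* = 17, q* = 92.
Since 21 is above p* = 17, the ceiling does not bind and the free-market outcome prevails.
Since the control does not bind, no trades are prevented and deadweight loss is zero.

0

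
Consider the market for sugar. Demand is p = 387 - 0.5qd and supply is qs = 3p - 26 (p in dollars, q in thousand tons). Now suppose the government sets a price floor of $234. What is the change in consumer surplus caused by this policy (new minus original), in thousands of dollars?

Rearranging demand gives qd = 774 - 2p. Without the control the market clears where 774 - 2p = 3p - 26, i.e. p* = 160 and q* = 454.
The floor of 234 is above the equilibrium price 160, so it binds.
At p = 234: qd = 774 - 2·234 = 306 and qs = 3·234 - 26 = 676.
Consumer surplus without the control is ½ · (387 - 160) · 454 = 51529.
With the floor, consumers buy 306 units at 234, so CS = ½ · (387 - 234) · 306 = 23409.
Change in consumer surplus = 23409 - 51529 = -28120.

-28120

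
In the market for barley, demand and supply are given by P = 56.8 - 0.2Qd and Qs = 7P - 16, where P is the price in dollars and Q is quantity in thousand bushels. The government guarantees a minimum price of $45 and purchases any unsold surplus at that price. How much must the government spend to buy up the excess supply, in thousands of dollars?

Rearranging demand gives Qd = 284 - 5P. Equilibrium: 284 - 5P = 7P - 16, so 300 = 12P and P* = 25, Q* = 159.
Because the floor (45) lies above the market-clearing price, it is binding.
At P = 45: Qd = 284 - 5·45 = 59 and Qs = 7·45 - 16 = 299.
Surplus = Qs - Qd = 240.
Government expenditure = surplus × support price = 240 × 45 = 10800.

10800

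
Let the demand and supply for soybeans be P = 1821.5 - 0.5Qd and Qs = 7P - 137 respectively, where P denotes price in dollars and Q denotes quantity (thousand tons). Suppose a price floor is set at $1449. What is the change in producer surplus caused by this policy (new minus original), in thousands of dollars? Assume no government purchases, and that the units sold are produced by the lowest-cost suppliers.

464079

Rearranging demand gives Qd = 3643 - 2P. Without the control the market clears where 3643 - 2P = 7P - 137, i.e. P* = 420 and Q* = 2803.
Since 1449 > 420, the floor is binding.
At P = 1449: Qd = 3643 - 2·1449 = 745 and Qs = 7·1449 - 137 = 10006.
Producer surplus without the control is ½ · (420 - 137/7) · 2803 = 7856809/14.
With the floor, 745 units are sold at 1449. The supply price at Q = 745 is 126, so PS = ½ · [(1449 - 137/7) + (1449 - 126)] · 745 = 14353915/14.
Change in producer surplus = 14353915/14 - 7856809/14 = 464079.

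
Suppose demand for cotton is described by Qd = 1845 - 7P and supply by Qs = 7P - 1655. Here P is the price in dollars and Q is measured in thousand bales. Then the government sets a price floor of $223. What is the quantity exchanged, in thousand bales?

95

Without the control the market clears where 1845 - 7P = 7P - 1655, i.e. P* = 250 and Q* = 95.
Since 223 is below P* = 250, the floor does not bind and the free-market outcome prevails.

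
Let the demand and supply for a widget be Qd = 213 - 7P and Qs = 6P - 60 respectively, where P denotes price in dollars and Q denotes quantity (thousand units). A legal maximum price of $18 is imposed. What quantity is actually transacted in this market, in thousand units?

Setting quantity demanded equal to quantity supplied, 213 - 7P = 6P - 60, gives P* = 21 and Q* = 66.
Because the ceiling (18) lies below the market-clearing price, it is binding.
At P = 18: Qd = 213 - 7·18 = 87 and Qs = 6·18 - 60 = 48.
The quantity actually transacted is the short side, supply: 48.

48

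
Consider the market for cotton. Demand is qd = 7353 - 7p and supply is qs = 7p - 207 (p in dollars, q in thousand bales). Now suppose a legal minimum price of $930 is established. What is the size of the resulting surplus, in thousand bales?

5460

Without the control the market clears where 7353 - 7p = 7p - 207, i.e. p* = 540 and q* = 3573.
Because the floor (930) lies above the market-clearing price, it is binding.
At p = 930: qd = 7353 - 7·930 = 843 and qs = 7·930 - 207 = 6303.
Surplus = qs - qd = 6303 - 843 = 5460.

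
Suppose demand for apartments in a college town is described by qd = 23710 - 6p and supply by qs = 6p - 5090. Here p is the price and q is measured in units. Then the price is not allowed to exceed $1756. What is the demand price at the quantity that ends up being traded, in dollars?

Setting quantity demanded equal to quantity supplied, 23710 - 6p = 6p - 5090, gives p* = 2400 and q* = 9310.
The ceiling of 1756 is below the equilibrium price 2400, so it binds.
At p = 1756: qd = 23710 - 6·1756 = 13174 and qs = 6·1756 - 5090 = 5446.
Only 5446 units reach the market. On the demand curve, the marginal buyer's willingness to pay at q = 5446 is (23710 - 5446)/6 = 3044.

3044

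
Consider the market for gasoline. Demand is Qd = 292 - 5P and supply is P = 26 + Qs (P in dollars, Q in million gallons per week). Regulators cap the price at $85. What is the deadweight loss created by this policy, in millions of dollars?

Rearranging supply gives Qs = P - 26. Setting quantity demanded equal to quantity supplied, 292 - 5P = P - 26, gives P* = 53 and Q* = 27.
The ceiling of 85 is above the equilibrium price 53, so it is not binding; the market clears at P* = 53, Q* = 27.
Since the control does not bind, no trades are prevented and deadweight loss is zero.

0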